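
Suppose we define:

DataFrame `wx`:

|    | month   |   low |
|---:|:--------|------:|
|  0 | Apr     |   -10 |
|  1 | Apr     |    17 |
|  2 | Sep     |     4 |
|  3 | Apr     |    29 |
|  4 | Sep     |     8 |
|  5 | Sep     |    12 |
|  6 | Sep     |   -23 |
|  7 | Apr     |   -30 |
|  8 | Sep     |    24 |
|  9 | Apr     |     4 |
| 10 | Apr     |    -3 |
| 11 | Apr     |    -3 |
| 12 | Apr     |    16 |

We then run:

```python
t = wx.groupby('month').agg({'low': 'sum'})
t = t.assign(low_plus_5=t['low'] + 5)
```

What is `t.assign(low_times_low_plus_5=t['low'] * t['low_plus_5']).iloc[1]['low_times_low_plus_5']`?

group by month, sum of low:
       low
month     
Apr     20
Sep     25
add column low_plus_5 = t['low'] + 5:
       low  low_plus_5
month                 
Apr     20          25
Sep     25          30
add column low_times_low_plus_5 = t['low'] * t['low_plus_5']:
       low  low_plus_5  low_times_low_plus_5
month                                       
Apr     20          25                   500
Sep     25          30                   750
Finally, value at position 1, column 'low_times_low_plus_5' = 750.

750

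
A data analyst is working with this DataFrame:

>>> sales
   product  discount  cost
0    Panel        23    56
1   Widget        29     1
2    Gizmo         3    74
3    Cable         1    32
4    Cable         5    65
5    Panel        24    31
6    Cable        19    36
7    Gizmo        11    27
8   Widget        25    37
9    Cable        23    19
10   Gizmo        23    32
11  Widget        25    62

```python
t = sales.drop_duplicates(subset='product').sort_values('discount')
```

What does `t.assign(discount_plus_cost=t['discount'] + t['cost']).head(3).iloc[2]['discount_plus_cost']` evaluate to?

drop duplicate product (keep=first):
  product  discount  cost
0   Panel        23    56
1  Widget        29     1
2   Gizmo         3    74
3   Cable         1    32
sort by discount:
  product  discount  cost
3   Cable         1    32
2   Gizmo         3    74
0   Panel        23    56
1  Widget        29     1
add column discount_plus_cost = t['discount'] + t['cost']:
  product  discount  cost  discount_plus_cost
3   Cable         1    32                  33
2   Gizmo         3    74                  77
0   Panel        23    56                  79
1  Widget        29     1                  30
take first 3 rows:
  product  discount  cost  discount_plus_cost
3   Cable         1    32                  33
2   Gizmo         3    74                  77
0   Panel        23    56                  79

79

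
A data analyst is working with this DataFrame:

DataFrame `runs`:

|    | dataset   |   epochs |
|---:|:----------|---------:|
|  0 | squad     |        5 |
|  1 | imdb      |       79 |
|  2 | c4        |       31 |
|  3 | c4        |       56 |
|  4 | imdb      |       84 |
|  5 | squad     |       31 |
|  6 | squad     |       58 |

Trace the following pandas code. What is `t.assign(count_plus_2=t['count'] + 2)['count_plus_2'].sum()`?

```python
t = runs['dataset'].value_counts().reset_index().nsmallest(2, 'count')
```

value_counts of dataset:
dataset
squad    3
imdb     2
c4       2
Name: count, dtype: int64
reset_index():
  dataset  count
0   squad      3
1    imdb      2
2      c4      2
take 2 rows with smallest count:
  dataset  count
1    imdb      2
2      c4      2
add column count_plus_2 = t['count'] + 2:
  dataset  count  count_plus_2
1    imdb      2             4
2      c4      2             4
So sum() = 8.

8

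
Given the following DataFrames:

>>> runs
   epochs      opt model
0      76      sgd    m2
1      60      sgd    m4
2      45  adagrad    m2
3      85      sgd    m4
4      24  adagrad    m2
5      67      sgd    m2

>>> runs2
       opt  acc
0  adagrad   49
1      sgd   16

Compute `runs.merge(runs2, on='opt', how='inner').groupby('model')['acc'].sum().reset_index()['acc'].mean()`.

81.0

merge on 'opt' (how='inner') → 6 rows:
   epochs      opt model  acc
0      76      sgd    m2   16
1      60      sgd    m4   16
2      45  adagrad    m2   49
3      85      sgd    m4   16
4      24  adagrad    m2   49
5      67      sgd    m2   16
group by model, sum of acc:
model
m2    130
m4     32
Name: acc, dtype: int64
reset_index():
  model  acc
0    m2  130
1    m4   32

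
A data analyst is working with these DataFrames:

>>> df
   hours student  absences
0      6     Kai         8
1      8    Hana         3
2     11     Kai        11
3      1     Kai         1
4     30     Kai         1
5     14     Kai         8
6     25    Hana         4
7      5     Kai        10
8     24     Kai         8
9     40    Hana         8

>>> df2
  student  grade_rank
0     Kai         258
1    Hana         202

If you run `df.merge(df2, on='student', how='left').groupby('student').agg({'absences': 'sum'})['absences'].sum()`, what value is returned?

merge on 'student' (how='left') → 10 rows:
   hours student  absences  grade_rank
0      6     Kai         8         258
1      8    Hana         3         202
2     11     Kai        11         258
3      1     Kai         1         258
4     30     Kai         1         258
5     14     Kai         8         258
6     25    Hana         4         202
7      5     Kai        10         258
8     24     Kai         8         258
9     40    Hana         8         202
group by student, sum of absences:
         absences
student          
Hana           15
Kai            47
The sum of column 'absences' is 62.

62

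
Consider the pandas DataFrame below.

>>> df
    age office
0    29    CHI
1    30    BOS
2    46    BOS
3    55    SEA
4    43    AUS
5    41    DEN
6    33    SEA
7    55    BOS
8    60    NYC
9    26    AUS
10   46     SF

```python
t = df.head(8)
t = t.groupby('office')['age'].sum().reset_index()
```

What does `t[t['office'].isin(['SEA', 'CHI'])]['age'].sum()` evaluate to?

117

take first 8 rows:
   age office
0   29    CHI
1   30    BOS
2   46    BOS
3   55    SEA
4   43    AUS
5   41    DEN
6   33    SEA
7   55    BOS
group by office, sum of age:
office
AUS     43
BOS    131
CHI     29
DEN     41
SEA     88
Name: age, dtype: int64
reset_index():
  office  age
0    AUS   43
1    BOS  131
2    CHI   29
3    DEN   41
4    SEA   88
filter rows where office in ['SEA', 'CHI']:
  office  age
2    CHI   29
4    SEA   88
Reading off the sum of column 'age', we get 117.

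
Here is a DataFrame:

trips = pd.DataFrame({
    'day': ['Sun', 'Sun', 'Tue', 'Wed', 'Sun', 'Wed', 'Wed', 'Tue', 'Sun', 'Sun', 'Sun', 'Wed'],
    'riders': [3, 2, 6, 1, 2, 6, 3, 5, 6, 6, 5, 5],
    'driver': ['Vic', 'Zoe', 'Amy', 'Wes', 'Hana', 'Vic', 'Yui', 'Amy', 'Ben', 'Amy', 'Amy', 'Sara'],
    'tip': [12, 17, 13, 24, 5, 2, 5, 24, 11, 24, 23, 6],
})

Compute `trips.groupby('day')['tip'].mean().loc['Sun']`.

15.3333333333

group by day, mean of tip:
day
Sun    15.333333
Tue    18.500000
Wed     9.250000
Name: tip, dtype: float64
Then the value at index 'Sun': 15.3333333333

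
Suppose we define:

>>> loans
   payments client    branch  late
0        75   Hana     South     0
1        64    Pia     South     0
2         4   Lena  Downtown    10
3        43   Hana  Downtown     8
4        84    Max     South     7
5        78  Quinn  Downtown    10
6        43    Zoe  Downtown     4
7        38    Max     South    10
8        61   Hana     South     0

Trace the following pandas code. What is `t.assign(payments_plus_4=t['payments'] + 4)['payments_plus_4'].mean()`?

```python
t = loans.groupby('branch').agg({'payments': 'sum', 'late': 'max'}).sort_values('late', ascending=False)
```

249.0

group by branch: sum(payments), max(late):
          payments  late
branch                  
Downtown       168    10
South          322    10
sort by late descending:
          payments  late
branch                  
Downtown       168    10
South          322    10
add column payments_plus_4 = t['payments'] + 4:
          payments  late  payments_plus_4
branch                                   
Downtown       168    10              172
South          322    10              326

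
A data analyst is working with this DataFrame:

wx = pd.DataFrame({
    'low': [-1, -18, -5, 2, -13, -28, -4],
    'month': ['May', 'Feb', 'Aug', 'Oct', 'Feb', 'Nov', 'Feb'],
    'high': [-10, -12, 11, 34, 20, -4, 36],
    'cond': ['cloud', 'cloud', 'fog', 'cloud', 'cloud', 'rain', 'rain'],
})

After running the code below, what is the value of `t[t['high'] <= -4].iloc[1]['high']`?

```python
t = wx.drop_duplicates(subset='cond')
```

drop duplicate cond (keep=first):
   low month  high   cond
0   -1   May   -10  cloud
2   -5   Aug    11    fog
5  -28   Nov    -4   rain
filter rows where high <= -4:
   low month  high   cond
0   -1   May   -10  cloud
5  -28   Nov    -4   rain
Reading off the value at position 1, column 'high', we get -4.

-4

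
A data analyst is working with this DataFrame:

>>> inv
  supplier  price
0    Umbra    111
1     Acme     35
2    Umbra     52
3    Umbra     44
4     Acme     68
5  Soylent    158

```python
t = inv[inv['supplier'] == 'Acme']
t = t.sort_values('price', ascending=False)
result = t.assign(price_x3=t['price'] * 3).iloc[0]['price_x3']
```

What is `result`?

filter rows where supplier == 'Acme':
  supplier  price
1     Acme     35
4     Acme     68
sort by price descending:
  supplier  price
4     Acme     68
1     Acme     35
add column price_x3 = t['price'] * 3:
  supplier  price  price_x3
4     Acme     68       204
1     Acme     35       105
value at position 0, column 'price_x3' → 204

204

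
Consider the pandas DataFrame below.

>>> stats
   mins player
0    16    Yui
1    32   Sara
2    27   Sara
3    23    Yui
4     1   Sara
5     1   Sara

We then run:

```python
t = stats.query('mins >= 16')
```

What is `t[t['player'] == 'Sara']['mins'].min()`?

filter rows where mins >= 16:
   mins player
0    16    Yui
1    32   Sara
2    27   Sara
3    23    Yui
filter rows where player == 'Sara':
   mins player
1    32   Sara
2    27   Sara
So min() = 27.

27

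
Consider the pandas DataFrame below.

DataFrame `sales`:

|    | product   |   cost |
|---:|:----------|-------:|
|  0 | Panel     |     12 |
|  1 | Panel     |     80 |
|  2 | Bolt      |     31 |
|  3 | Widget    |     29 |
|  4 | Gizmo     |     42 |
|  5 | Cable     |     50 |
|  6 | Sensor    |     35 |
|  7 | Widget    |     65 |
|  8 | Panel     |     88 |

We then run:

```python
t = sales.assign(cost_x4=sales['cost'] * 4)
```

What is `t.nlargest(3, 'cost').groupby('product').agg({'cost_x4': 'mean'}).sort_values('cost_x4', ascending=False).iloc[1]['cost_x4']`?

260.0

add column cost_x4 = sales['cost'] * 4:
  product  cost  cost_x4
0   Panel    12       48
1   Panel    80      320
2    Bolt    31      124
3  Widget    29      116
4   Gizmo    42      168
5   Cable    50      200
6  Sensor    35      140
7  Widget    65      260
8   Panel    88      352
take 3 rows with largest cost:
  product  cost  cost_x4
8   Panel    88      352
1   Panel    80      320
7  Widget    65      260
group by product, mean of cost_x4:
         cost_x4
product         
Panel      336.0
Widget     260.0
sort by cost_x4 descending:
         cost_x4
product         
Panel      336.0
Widget     260.0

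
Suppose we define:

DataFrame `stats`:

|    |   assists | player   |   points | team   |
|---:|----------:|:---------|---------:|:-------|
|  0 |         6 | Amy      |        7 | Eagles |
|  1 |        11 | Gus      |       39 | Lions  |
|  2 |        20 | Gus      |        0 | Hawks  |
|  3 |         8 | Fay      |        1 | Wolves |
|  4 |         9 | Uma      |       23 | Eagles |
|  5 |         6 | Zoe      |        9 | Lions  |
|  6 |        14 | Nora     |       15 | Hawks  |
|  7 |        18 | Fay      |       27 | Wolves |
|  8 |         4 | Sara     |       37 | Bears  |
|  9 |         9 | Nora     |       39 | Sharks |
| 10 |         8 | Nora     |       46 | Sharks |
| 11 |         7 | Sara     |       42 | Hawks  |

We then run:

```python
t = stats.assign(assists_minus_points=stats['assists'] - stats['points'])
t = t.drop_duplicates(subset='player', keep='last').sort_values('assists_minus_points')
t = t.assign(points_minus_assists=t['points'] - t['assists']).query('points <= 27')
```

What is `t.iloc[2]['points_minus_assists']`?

3

add column assists_minus_points = stats['assists'] - stats['points']:
    assists player  points    team  assists_minus_points
0         6    Amy       7  Eagles                    -1
1        11    Gus      39   Lions                   -28
2        20    Gus       0   Hawks                    20
3         8    Fay       1  Wolves                     7
4         9    Uma      23  Eagles                   -14
5         6    Zoe       9   Lions                    -3
6        14   Nora      15   Hawks                    -1
7        18    Fay      27  Wolves                    -9
8         4   Sara      37   Bears                   -33
9         9   Nora      39  Sharks                   -30
10        8   Nora      46  Sharks                   -38
11        7   Sara      42   Hawks                   -35
drop duplicate player (keep=last):
    assists player  points    team  assists_minus_points
0         6    Amy       7  Eagles                    -1
2        20    Gus       0   Hawks                    20
4         9    Uma      23  Eagles                   -14
5         6    Zoe       9   Lions                    -3
7        18    Fay      27  Wolves                    -9
10        8   Nora      46  Sharks                   -38
11        7   Sara      42   Hawks                   -35
sort by assists_minus_points:
    assists player  points    team  assists_minus_points
10        8   Nora      46  Sharks                   -38
11        7   Sara      42   Hawks                   -35
4         9    Uma      23  Eagles                   -14
7        18    Fay      27  Wolves                    -9
5         6    Zoe       9   Lions                    -3
0         6    Amy       7  Eagles                    -1
2        20    Gus       0   Hawks                    20
add column points_minus_assists = t['points'] - t['assists']:
    assists player  points    team  assists_minus_points  points_minus_assists
10        8   Nora      46  Sharks                   -38                    38
11        7   Sara      42   Hawks                   -35                    35
4         9    Uma      23  Eagles                   -14                    14
7        18    Fay      27  Wolves                    -9                     9
5         6    Zoe       9   Lions                    -3                     3
0         6    Amy       7  Eagles                    -1                     1
2        20    Gus       0   Hawks                    20                   -20
filter rows where points <= 27:
   assists player  points    team  assists_minus_points  points_minus_assists
4        9    Uma      23  Eagles                   -14                    14
7       18    Fay      27  Wolves                    -9                     9
5        6    Zoe       9   Lions                    -3                     3
0        6    Amy       7  Eagles                    -1                     1
2       20    Gus       0   Hawks                    20                   -20
So iloc[2]['points_minus_assists'] = 3.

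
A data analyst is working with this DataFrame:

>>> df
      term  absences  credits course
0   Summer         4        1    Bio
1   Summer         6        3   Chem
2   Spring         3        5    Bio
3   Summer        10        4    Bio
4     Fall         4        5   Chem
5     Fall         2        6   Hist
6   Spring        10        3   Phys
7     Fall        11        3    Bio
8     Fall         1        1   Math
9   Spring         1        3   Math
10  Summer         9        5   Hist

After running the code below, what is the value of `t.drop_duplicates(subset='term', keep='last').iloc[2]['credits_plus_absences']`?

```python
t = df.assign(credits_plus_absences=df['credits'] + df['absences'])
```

add column credits_plus_absences = df['credits'] + df['absences']:
      term  absences  credits course  credits_plus_absences
0   Summer         4        1    Bio                      5
1   Summer         6        3   Chem                      9
2   Spring         3        5    Bio                      8
3   Summer        10        4    Bio                     14
4     Fall         4        5   Chem                      9
5     Fall         2        6   Hist                      8
6   Spring        10        3   Phys                     13
7     Fall        11        3    Bio                     14
8     Fall         1        1   Math                      2
9   Spring         1        3   Math                      4
10  Summer         9        5   Hist                     14
drop duplicate term (keep=last):
      term  absences  credits course  credits_plus_absences
8     Fall         1        1   Math                      2
9   Spring         1        3   Math                      4
10  Summer         9        5   Hist                     14
Reading off the value at position 2, column 'credits_plus_absences', we get 14.

14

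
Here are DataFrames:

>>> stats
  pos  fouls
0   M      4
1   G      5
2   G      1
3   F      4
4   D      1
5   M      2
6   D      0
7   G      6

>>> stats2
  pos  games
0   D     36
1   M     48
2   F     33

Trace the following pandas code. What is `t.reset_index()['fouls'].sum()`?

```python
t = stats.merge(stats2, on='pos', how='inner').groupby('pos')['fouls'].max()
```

merge on 'pos' (how='inner') → 5 rows:
  pos  fouls  games
0   M      4     48
1   F      4     33
2   D      1     36
3   M      2     48
4   D      0     36
group by pos, max of fouls:
pos
D    1
F    4
M    4
Name: fouls, dtype: int64
reset_index():
  pos  fouls
0   D      1
1   F      4
2   M      4

9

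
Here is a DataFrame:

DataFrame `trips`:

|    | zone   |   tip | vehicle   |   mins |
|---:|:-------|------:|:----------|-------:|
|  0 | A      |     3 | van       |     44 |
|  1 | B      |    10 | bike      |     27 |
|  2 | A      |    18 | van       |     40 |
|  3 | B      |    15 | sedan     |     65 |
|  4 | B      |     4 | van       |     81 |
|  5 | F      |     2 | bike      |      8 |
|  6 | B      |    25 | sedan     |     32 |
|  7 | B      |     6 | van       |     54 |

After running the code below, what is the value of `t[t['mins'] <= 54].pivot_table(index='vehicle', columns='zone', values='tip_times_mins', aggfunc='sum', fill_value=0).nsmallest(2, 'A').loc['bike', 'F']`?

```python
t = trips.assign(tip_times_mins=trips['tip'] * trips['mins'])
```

16

add column tip_times_mins = trips['tip'] * trips['mins']:
  zone  tip vehicle  mins  tip_times_mins
0    A    3     van    44             132
1    B   10    bike    27             270
2    A   18     van    40             720
3    B   15   sedan    65             975
4    B    4     van    81             324
5    F    2    bike     8              16
6    B   25   sedan    32             800
7    B    6     van    54             324
filter rows where mins <= 54:
  zone  tip vehicle  mins  tip_times_mins
0    A    3     van    44             132
1    B   10    bike    27             270
2    A   18     van    40             720
5    F    2    bike     8              16
6    B   25   sedan    32             800
7    B    6     van    54             324
pivot: rows=vehicle, cols=zone, sum(tip_times_mins):
zone       A    B   F
vehicle              
bike       0  270  16
sedan      0  800   0
van      852  324   0
take 2 rows with smallest A:
zone     A    B   F
vehicle            
bike     0  270  16
sedan    0  800   0
Taking the value at row 'bike', column 'F' gives 16.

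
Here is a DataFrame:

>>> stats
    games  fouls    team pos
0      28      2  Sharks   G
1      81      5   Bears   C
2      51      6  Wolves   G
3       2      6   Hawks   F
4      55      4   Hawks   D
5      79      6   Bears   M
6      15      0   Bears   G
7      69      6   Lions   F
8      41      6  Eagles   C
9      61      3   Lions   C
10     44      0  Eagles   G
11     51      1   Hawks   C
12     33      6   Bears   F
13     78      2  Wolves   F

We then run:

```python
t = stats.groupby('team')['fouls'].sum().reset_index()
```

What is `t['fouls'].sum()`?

group by team, sum of fouls:
team
Bears     17
Eagles     6
Hawks     11
Lions      9
Sharks     2
Wolves     8
Name: fouls, dtype: int64
reset_index():
     team  fouls
0   Bears     17
1  Eagles      6
2   Hawks     11
3   Lions      9
4  Sharks      2
5  Wolves      8

53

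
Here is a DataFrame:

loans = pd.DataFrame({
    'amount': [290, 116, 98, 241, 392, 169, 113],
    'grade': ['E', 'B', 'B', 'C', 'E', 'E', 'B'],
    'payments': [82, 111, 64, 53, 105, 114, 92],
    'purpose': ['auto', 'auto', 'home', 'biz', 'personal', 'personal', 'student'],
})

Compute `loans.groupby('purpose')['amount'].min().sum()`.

737

group by purpose, min of amount:
purpose
auto        116
biz         241
home         98
personal    169
student     113
Name: amount, dtype: int64
Reading off the sum of the resulting series, we get 737.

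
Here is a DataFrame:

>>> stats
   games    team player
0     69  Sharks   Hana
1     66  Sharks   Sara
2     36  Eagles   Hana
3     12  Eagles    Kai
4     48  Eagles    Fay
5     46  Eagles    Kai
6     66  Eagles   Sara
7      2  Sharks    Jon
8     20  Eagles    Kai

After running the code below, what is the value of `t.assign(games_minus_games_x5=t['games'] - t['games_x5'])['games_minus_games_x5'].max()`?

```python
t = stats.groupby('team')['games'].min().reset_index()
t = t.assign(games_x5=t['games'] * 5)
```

-8

group by team, min of games:
team
Eagles    12
Sharks     2
Name: games, dtype: int64
reset_index():
     team  games
0  Eagles     12
1  Sharks      2
add column games_x5 = t['games'] * 5:
     team  games  games_x5
0  Eagles     12        60
1  Sharks      2        10
add column games_minus_games_x5 = t['games'] - t['games_x5']:
     team  games  games_x5  games_minus_games_x5
0  Eagles     12        60                   -48
1  Sharks      2        10                    -8
Taking the max of column 'games_minus_games_x5' gives -8.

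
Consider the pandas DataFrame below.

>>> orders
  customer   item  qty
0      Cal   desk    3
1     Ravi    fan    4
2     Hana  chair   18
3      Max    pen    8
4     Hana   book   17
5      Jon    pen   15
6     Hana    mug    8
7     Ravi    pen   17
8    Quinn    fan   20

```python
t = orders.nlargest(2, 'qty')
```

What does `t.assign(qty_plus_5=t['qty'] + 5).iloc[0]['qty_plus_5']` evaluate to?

25

take 2 rows with largest qty:
  customer   item  qty
8    Quinn    fan   20
2     Hana  chair   18
add column qty_plus_5 = t['qty'] + 5:
  customer   item  qty  qty_plus_5
8    Quinn    fan   20          25
2     Hana  chair   18          23
Reading off the value at position 0, column 'qty_plus_5', we get 25.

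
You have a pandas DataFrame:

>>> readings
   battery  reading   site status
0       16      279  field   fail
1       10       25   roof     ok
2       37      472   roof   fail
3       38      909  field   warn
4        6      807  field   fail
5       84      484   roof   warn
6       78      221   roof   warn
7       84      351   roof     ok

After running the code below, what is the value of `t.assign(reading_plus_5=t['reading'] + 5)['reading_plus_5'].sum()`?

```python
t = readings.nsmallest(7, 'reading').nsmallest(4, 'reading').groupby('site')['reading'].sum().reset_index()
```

886

take 7 rows with smallest reading:
   battery  reading   site status
1       10       25   roof     ok
6       78      221   roof   warn
0       16      279  field   fail
7       84      351   roof     ok
2       37      472   roof   fail
5       84      484   roof   warn
4        6      807  field   fail
take 4 rows with smallest reading:
   battery  reading   site status
1       10       25   roof     ok
6       78      221   roof   warn
0       16      279  field   fail
7       84      351   roof     ok
group by site, sum of reading:
site
field    279
roof     597
Name: reading, dtype: int64
reset_index():
    site  reading
0  field      279
1   roof      597
add column reading_plus_5 = t['reading'] + 5:
    site  reading  reading_plus_5
0  field      279             284
1   roof      597             602
Finally, sum of column 'reading_plus_5' = 886.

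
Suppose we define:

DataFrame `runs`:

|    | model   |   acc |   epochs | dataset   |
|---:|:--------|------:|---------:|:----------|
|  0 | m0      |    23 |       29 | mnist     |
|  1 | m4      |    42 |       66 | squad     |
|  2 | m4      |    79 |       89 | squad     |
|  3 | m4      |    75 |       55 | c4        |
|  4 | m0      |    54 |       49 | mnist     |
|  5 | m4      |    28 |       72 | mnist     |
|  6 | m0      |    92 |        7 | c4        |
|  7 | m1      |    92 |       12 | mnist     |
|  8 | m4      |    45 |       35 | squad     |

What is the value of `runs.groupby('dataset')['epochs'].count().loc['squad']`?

group by dataset, count of epochs:
dataset
c4       2
mnist    4
squad    3
Name: epochs, dtype: int64
Reading off the value at index 'squad', we get 3.

3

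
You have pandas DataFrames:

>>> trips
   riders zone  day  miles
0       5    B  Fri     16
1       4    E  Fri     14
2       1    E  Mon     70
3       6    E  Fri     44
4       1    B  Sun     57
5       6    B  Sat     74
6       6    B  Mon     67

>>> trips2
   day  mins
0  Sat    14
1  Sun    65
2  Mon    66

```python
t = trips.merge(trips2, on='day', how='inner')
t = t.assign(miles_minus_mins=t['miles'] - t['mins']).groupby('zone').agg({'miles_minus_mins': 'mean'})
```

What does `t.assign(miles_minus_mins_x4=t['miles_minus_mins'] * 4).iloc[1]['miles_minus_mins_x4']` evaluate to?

merge on 'day' (how='inner') → 4 rows:
   riders zone  day  miles  mins
0       1    E  Mon     70    66
1       1    B  Sun     57    65
2       6    B  Sat     74    14
3       6    B  Mon     67    66
add column miles_minus_mins = t['miles'] - t['mins']:
   riders zone  day  miles  mins  miles_minus_mins
0       1    E  Mon     70    66                 4
1       1    B  Sun     57    65                -8
2       6    B  Sat     74    14                60
3       6    B  Mon     67    66                 1
group by zone, mean of miles_minus_mins:
      miles_minus_mins
zone                  
B            17.666667
E             4.000000
add column miles_minus_mins_x4 = t['miles_minus_mins'] * 4:
      miles_minus_mins  miles_minus_mins_x4
zone                                       
B            17.666667            70.666667
E             4.000000            16.000000

16.0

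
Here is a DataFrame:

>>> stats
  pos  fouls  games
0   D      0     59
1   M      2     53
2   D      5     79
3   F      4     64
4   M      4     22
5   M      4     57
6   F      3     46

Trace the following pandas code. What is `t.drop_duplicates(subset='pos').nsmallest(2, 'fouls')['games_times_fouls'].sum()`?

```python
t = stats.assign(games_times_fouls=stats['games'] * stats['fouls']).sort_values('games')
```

138

add column games_times_fouls = stats['games'] * stats['fouls']:
  pos  fouls  games  games_times_fouls
0   D      0     59                  0
1   M      2     53                106
2   D      5     79                395
3   F      4     64                256
4   M      4     22                 88
5   M      4     57                228
6   F      3     46                138
sort by games:
  pos  fouls  games  games_times_fouls
4   M      4     22                 88
6   F      3     46                138
1   M      2     53                106
5   M      4     57                228
0   D      0     59                  0
3   F      4     64                256
2   D      5     79                395
drop duplicate pos (keep=first):
  pos  fouls  games  games_times_fouls
4   M      4     22                 88
6   F      3     46                138
0   D      0     59                  0
take 2 rows with smallest fouls:
  pos  fouls  games  games_times_fouls
0   D      0     59                  0
6   F      3     46                138
The sum of column 'games_times_fouls' is 138.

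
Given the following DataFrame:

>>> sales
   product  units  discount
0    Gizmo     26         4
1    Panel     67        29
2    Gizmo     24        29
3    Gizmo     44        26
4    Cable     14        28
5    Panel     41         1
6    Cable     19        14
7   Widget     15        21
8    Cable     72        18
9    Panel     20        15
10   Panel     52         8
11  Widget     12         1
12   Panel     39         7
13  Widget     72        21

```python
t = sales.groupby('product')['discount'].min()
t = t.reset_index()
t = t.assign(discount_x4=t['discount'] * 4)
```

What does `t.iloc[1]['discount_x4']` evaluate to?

group by product, min of discount:
product
Cable     14
Gizmo      4
Panel      1
Widget     1
Name: discount, dtype: int64
reset_index():
  product  discount
0   Cable        14
1   Gizmo         4
2   Panel         1
3  Widget         1
add column discount_x4 = t['discount'] * 4:
  product  discount  discount_x4
0   Cable        14           56
1   Gizmo         4           16
2   Panel         1            4
3  Widget         1            4
Finally, value at position 1, column 'discount_x4' = 16.

16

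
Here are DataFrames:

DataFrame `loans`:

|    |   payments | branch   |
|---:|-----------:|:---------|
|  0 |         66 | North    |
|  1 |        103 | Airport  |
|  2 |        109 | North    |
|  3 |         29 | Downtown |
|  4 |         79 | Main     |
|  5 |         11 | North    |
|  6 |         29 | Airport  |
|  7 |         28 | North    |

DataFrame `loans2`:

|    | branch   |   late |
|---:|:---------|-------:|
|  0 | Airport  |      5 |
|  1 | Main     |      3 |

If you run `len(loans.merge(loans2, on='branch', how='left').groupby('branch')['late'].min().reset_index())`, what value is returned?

merge on 'branch' (how='left') → 8 rows:
   payments    branch  late
0        66     North   NaN
1       103   Airport   5.0
2       109     North   NaN
3        29  Downtown   NaN
4        79      Main   3.0
5        11     North   NaN
6        29   Airport   5.0
7        28     North   NaN
group by branch, min of late:
branch
Airport     5.0
Downtown    NaN
Main        3.0
North       NaN
Name: late, dtype: float64
reset_index():
     branch  late
0   Airport   5.0
1  Downtown   NaN
2      Main   3.0
3     North   NaN
So reset_index()) = 4.

4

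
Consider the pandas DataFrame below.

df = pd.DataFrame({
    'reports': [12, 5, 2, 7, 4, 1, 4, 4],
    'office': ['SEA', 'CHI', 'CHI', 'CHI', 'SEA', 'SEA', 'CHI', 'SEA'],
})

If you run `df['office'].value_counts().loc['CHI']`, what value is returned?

4

value_counts of office:
office
SEA    4
CHI    4
Name: count, dtype: int64
Taking the value at index 'CHI' gives 4.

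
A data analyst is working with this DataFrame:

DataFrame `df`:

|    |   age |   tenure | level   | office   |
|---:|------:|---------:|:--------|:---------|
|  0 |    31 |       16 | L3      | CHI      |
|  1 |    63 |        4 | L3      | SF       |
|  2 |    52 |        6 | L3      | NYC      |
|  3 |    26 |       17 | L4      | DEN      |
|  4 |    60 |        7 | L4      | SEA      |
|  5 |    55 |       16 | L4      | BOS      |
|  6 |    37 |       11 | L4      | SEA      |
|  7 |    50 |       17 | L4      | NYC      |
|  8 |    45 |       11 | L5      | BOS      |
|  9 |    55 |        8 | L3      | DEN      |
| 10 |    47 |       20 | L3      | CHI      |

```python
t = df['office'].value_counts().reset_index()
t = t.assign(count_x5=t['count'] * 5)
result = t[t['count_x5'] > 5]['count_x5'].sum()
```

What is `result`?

value_counts of office:
office
CHI    2
NYC    2
DEN    2
SEA    2
BOS    2
SF     1
Name: count, dtype: int64
reset_index():
  office  count
0    CHI      2
1    NYC      2
2    DEN      2
3    SEA      2
4    BOS      2
5     SF      1
add column count_x5 = t['count'] * 5:
  office  count  count_x5
0    CHI      2        10
1    NYC      2        10
2    DEN      2        10
3    SEA      2        10
4    BOS      2        10
5     SF      1         5
filter rows where count_x5 > 5:
  office  count  count_x5
0    CHI      2        10
1    NYC      2        10
2    DEN      2        10
3    SEA      2        10
4    BOS      2        10

50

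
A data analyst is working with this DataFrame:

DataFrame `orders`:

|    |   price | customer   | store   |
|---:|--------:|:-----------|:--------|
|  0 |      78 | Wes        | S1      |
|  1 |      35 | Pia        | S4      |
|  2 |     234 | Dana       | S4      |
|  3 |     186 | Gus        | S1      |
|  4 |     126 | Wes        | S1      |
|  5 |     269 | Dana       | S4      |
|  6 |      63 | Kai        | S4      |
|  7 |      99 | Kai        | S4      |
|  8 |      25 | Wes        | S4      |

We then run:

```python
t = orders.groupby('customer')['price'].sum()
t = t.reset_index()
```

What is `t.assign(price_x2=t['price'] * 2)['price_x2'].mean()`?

group by customer, sum of price:
customer
Dana    503
Gus     186
Kai     162
Pia      35
Wes     229
Name: price, dtype: int64
reset_index():
  customer  price
0     Dana    503
1      Gus    186
2      Kai    162
3      Pia     35
4      Wes    229
add column price_x2 = t['price'] * 2:
  customer  price  price_x2
0     Dana    503      1006
1      Gus    186       372
2      Kai    162       324
3      Pia     35        70
4      Wes    229       458
So mean() = 446.0.

446.0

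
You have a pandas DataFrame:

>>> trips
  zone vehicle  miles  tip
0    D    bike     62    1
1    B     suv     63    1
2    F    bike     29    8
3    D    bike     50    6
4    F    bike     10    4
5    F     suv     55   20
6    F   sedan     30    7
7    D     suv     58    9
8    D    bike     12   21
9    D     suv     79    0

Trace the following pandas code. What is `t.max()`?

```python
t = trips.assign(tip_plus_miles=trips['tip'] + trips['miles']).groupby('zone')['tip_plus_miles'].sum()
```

298

add column tip_plus_miles = trips['tip'] + trips['miles']:
  zone vehicle  miles  tip  tip_plus_miles
0    D    bike     62    1              63
1    B     suv     63    1              64
2    F    bike     29    8              37
3    D    bike     50    6              56
4    F    bike     10    4              14
5    F     suv     55   20              75
6    F   sedan     30    7              37
7    D     suv     58    9              67
8    D    bike     12   21              33
9    D     suv     79    0              79
group by zone, sum of tip_plus_miles:
zone
B     64
D    298
F    163
Name: tip_plus_miles, dtype: int64
So max() = 298.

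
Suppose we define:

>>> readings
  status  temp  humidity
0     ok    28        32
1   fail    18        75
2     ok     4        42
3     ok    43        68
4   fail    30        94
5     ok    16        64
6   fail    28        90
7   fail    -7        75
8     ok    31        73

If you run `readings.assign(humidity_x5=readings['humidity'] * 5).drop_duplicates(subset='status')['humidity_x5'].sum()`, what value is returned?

535

add column humidity_x5 = readings['humidity'] * 5:
  status  temp  humidity  humidity_x5
0     ok    28        32          160
1   fail    18        75          375
2     ok     4        42          210
3     ok    43        68          340
4   fail    30        94          470
5     ok    16        64          320
6   fail    28        90          450
7   fail    -7        75          375
8     ok    31        73          365
drop duplicate status (keep=first):
  status  temp  humidity  humidity_x5
0     ok    28        32          160
1   fail    18        75          375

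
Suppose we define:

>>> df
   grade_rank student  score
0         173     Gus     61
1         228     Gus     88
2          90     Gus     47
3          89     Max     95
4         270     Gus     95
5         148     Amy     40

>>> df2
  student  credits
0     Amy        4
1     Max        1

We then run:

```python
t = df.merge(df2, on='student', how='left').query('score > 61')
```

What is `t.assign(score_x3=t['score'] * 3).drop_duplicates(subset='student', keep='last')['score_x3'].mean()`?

merge on 'student' (how='left') → 6 rows:
   grade_rank student  score  credits
0         173     Gus     61      NaN
1         228     Gus     88      NaN
2          90     Gus     47      NaN
3          89     Max     95      1.0
4         270     Gus     95      NaN
5         148     Amy     40      4.0
filter rows where score > 61:
   grade_rank student  score  credits
1         228     Gus     88      NaN
3          89     Max     95      1.0
4         270     Gus     95      NaN
add column score_x3 = t['score'] * 3:
   grade_rank student  score  credits  score_x3
1         228     Gus     88      NaN       264
3          89     Max     95      1.0       285
4         270     Gus     95      NaN       285
drop duplicate student (keep=last):
   grade_rank student  score  credits  score_x3
3          89     Max     95      1.0       285
4         270     Gus     95      NaN       285
The mean of column 'score_x3' is 285.0.

285.0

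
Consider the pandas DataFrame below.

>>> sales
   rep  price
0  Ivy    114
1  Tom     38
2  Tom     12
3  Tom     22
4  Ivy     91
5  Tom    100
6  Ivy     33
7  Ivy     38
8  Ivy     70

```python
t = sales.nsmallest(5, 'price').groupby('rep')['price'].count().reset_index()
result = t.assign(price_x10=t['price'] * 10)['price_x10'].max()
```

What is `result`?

30

take 5 rows with smallest price:
   rep  price
2  Tom     12
3  Tom     22
6  Ivy     33
1  Tom     38
7  Ivy     38
group by rep, count of price:
rep
Ivy    2
Tom    3
Name: price, dtype: int64
reset_index():
   rep  price
0  Ivy      2
1  Tom      3
add column price_x10 = t['price'] * 10:
   rep  price  price_x10
0  Ivy      2         20
1  Tom      3         30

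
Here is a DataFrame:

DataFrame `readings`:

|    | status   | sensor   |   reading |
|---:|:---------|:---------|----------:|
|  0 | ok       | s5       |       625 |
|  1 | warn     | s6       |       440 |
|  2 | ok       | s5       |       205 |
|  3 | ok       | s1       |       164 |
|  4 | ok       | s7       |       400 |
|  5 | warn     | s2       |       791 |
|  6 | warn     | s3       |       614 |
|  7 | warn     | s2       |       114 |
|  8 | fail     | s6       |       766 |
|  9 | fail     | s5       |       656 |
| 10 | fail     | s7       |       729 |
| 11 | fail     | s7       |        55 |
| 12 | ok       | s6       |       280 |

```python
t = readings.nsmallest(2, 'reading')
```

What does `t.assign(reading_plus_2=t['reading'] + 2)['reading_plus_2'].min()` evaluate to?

57

take 2 rows with smallest reading:
   status sensor  reading
11   fail     s7       55
7    warn     s2      114
add column reading_plus_2 = t['reading'] + 2:
   status sensor  reading  reading_plus_2
11   fail     s7       55              57
7    warn     s2      114             116
Taking the min of column 'reading_plus_2' gives 57.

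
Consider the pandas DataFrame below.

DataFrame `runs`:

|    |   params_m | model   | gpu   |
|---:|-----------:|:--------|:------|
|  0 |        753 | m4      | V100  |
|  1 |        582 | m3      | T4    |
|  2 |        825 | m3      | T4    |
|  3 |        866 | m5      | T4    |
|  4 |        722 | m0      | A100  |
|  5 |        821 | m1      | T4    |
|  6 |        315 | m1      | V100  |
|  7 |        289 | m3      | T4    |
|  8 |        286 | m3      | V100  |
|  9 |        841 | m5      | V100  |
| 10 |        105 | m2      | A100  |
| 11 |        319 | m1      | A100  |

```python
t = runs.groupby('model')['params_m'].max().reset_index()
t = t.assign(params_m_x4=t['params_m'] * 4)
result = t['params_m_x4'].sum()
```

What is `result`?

16368

group by model, max of params_m:
model
m0    722
m1    821
m2    105
m3    825
m4    753
m5    866
Name: params_m, dtype: int64
reset_index():
  model  params_m
0    m0       722
1    m1       821
2    m2       105
3    m3       825
4    m4       753
5    m5       866
add column params_m_x4 = t['params_m'] * 4:
  model  params_m  params_m_x4
0    m0       722         2888
1    m1       821         3284
2    m2       105          420
3    m3       825         3300
4    m4       753         3012
5    m5       866         3464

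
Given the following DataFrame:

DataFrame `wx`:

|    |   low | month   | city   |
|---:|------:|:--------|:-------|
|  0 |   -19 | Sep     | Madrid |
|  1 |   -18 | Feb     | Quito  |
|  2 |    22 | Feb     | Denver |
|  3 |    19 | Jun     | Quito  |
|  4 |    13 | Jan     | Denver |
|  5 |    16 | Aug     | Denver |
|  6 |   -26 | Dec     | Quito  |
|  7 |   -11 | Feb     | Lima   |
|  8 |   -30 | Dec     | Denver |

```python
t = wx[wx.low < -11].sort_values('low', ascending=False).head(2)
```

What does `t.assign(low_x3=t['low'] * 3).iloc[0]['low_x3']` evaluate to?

filter rows where low < -11:
   low month    city
0  -19   Sep  Madrid
1  -18   Feb   Quito
6  -26   Dec   Quito
8  -30   Dec  Denver
sort by low descending:
   low month    city
1  -18   Feb   Quito
0  -19   Sep  Madrid
6  -26   Dec   Quito
8  -30   Dec  Denver
take first 2 rows:
   low month    city
1  -18   Feb   Quito
0  -19   Sep  Madrid
add column low_x3 = t['low'] * 3:
   low month    city  low_x3
1  -18   Feb   Quito     -54
0  -19   Sep  Madrid     -57
So iloc[0]['low_x3'] = -54.

-54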